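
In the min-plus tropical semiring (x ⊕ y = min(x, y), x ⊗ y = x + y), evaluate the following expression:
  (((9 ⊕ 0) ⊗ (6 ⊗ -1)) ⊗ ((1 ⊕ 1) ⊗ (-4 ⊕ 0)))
(((9 ⊕ 0) ⊗ (6 ⊗ -1)) ⊗ ((1 ⊕ 1) ⊗ (-4 ⊕ 0))) = 2

Expand innermost to outermost. Recall ⊕ takes the minimum of its arguments and ⊗ takes their sum. Working out the expression (((9 ⊕ 0) ⊗ (6 ⊗ -1)) ⊗ ((1 ⊕ 1) ⊗ (-4 ⊕ 0))) gives 2.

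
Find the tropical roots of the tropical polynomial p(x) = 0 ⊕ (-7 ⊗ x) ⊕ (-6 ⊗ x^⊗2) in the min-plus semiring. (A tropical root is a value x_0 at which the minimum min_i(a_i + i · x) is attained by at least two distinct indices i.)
Roots: {-1, 7}

Each tropical root is a break point of the lower envelope of the lines y = a_i + i · x (there are 3 lines, with slopes 0, 1, ..., 2). Only the lines that attain the minimum somewhere contribute to roots; other lines are dominated. Here the surviving (envelope) indices are i = 2, i = 1, i = 0.
Intersections between consecutive envelope lines give the roots: for adjacent envelope indices i < j the intersection is x = (a_i − a_j) / (j − i). Reading off the sorted break points: {-1, 7}.
Verification: at each break x_0, at least two indices attain the minimum of min_i(a_i + i · x_0).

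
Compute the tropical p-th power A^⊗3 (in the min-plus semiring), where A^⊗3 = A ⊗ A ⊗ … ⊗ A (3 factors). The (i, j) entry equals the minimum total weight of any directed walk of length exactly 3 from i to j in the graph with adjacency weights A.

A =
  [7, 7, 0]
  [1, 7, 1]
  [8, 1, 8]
A^⊗3 =
  [2, 8, 2]
  [3, 2, 3]
  [9, 3, 2]

Each entry (A^⊗3)_ij equals the minimum over all length-3 walks i = v_0 → v_1 → … → v_3 = j of Σ_t A[v_t][v_{t+1}]. For example, for (i, j) = (0, 2) we minimise over 9 possible intermediate vertex sequences; the minimum is 2, attained along the walk 0 → 2 → 1 → 2.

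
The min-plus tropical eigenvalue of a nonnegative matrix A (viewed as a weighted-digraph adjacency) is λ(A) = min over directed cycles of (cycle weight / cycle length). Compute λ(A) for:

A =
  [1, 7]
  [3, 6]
λ(A) = 1

Enumerate directed cycles and compute their means (weight / length). Sample:
  cycle 0 → 0: weight = 1, length = 1, mean = 1/1 ≈ 1.000
  cycle 1 → 1: weight = 6, length = 1, mean = 6/1 ≈ 6.000
  cycle 0 → 1 → 0: weight = 10, length = 2, mean = 10/2 ≈ 5.000
  cycle 1 → 0 → 1: weight = 10, length = 2, mean = 10/2 ≈ 5.000
Minimum mean = 1.000, attained e.g. along the cycle 0 → 0 with weight 1 and length 1. So λ(A) = 1/1 = 1.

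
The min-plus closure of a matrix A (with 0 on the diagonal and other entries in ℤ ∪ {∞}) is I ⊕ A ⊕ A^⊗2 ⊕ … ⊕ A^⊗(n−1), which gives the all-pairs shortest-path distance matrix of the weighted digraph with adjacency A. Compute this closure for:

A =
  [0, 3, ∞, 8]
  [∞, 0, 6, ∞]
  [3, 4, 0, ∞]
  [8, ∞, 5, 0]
Closure =
  [0, 3, 9, 8]
  [9, 0, 6, 17]
  [3, 4, 0, 11]
  [8, 9, 5, 0]

This is the Floyd-Warshall all-pairs shortest-path computation. For each intermediate vertex k = 0, 1, …, 3, update dist[i][j] ← min(dist[i][j], dist[i][k] + dist[k][j]). The final matrix gives, for each (i, j), the minimum total weight of any directed path from i to j (possibly empty when i = j).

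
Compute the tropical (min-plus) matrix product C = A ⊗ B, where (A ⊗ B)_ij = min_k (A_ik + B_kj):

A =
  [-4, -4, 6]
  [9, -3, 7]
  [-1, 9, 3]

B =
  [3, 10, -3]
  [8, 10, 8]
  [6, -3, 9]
A ⊗ B =
  [-1, 3, -7]
  [5, 4, 5]
  [2, 0, -4]

Apply the min-plus product entry-by-entry:
  C[0][0] = min over k of (A[0][0] + B[0][0] = -4 + 3 = -1, A[0][1] + B[1][0] = -4 + 8 = 4, A[0][2] + B[2][0] = 6 + 6 = 12) = -1 (attained at k = 0)
  C[0][1] = min over k of (A[0][0] + B[0][1] = -4 + 10 = 6, A[0][1] + B[1][1] = -4 + 10 = 6, A[0][2] + B[2][1] = 6 + -3 = 3) = 3 (attained at k = 2)
  C[0][2] = min over k of (A[0][0] + B[0][2] = -4 + -3 = -7, A[0][1] + B[1][2] = -4 + 8 = 4, A[0][2] + B[2][2] = 6 + 9 = 15) = -7 (attained at k = 0)
  C[1][0] = min over k of (A[1][0] + B[0][0] = 9 + 3 = 12, A[1][1] + B[1][0] = -3 + 8 = 5, A[1][2] + B[2][0] = 7 + 6 = 13) = 5 (attained at k = 1)
  C[1][1] = min over k of (A[1][0] + B[0][1] = 9 + 10 = 19, A[1][1] + B[1][1] = -3 + 10 = 7, A[1][2] + B[2][1] = 7 + -3 = 4) = 4 (attained at k = 2)
  C[1][2] = min over k of (A[1][0] + B[0][2] = 9 + -3 = 6, A[1][1] + B[1][2] = -3 + 8 = 5, A[1][2] + B[2][2] = 7 + 9 = 16) = 5 (attained at k = 1)
  C[2][0] = min over k of (A[2][0] + B[0][0] = -1 + 3 = 2, A[2][1] + B[1][0] = 9 + 8 = 17, A[2][2] + B[2][0] = 3 + 6 = 9) = 2 (attained at k = 0)
  C[2][1] = min over k of (A[2][0] + B[0][1] = -1 + 10 = 9, A[2][1] + B[1][1] = 9 + 10 = 19, A[2][2] + B[2][1] = 3 + -3 = 0) = 0 (attained at k = 2)
  C[2][2] = min over k of (A[2][0] + B[0][2] = -1 + -3 = -4, A[2][1] + B[1][2] = 9 + 8 = 17, A[2][2] + B[2][2] = 3 + 9 = 12) = -4 (attained at k = 0)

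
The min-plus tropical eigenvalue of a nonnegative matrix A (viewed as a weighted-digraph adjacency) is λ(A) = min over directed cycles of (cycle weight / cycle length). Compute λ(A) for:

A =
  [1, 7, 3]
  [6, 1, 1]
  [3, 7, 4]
λ(A) = 1

Enumerate directed cycles and compute their means (weight / length). Sample:
  cycle 0 → 0: weight = 1, length = 1, mean = 1/1 ≈ 1.000
  cycle 1 → 1: weight = 1, length = 1, mean = 1/1 ≈ 1.000
  cycle 2 → 2: weight = 4, length = 1, mean = 4/1 ≈ 4.000
  cycle 0 → 1 → 0: weight = 13, length = 2, mean = 13/2 ≈ 6.500
  cycle 0 → 2 → 0: weight = 6, length = 2, mean = 6/2 ≈ 3.000
  cycle 1 → 0 → 1: weight = 13, length = 2, mean = 13/2 ≈ 6.500
Minimum mean = 1.000, attained e.g. along the cycle 0 → 0 with weight 1 and length 1. So λ(A) = 1/1 = 1.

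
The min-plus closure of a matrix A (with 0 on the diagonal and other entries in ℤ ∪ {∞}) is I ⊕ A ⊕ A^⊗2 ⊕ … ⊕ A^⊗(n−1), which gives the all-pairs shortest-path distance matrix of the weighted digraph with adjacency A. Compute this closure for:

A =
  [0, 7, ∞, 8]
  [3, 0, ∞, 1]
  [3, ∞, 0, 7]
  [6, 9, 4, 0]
Closure =
  [0, 7, 12, 8]
  [3, 0, 5, 1]
  [3, 10, 0, 7]
  [6, 9, 4, 0]

This is the Floyd-Warshall all-pairs shortest-path computation. For each intermediate vertex k = 0, 1, …, 3, update dist[i][j] ← min(dist[i][j], dist[i][k] + dist[k][j]). The final matrix gives, for each (i, j), the minimum total weight of any directed path from i to j (possibly empty when i = j).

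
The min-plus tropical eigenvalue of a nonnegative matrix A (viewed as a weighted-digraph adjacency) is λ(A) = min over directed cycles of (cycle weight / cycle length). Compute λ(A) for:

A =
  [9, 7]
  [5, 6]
λ(A) = 6

Enumerate directed cycles and compute their means (weight / length). Sample:
  cycle 0 → 0: weight = 9, length = 1, mean = 9/1 ≈ 9.000
  cycle 1 → 1: weight = 6, length = 1, mean = 6/1 ≈ 6.000
  cycle 0 → 1 → 0: weight = 12, length = 2, mean = 12/2 ≈ 6.000
  cycle 1 → 0 → 1: weight = 12, length = 2, mean = 12/2 ≈ 6.000
Minimum mean = 6.000, attained e.g. along the cycle 1 → 1 with weight 6 and length 1. So λ(A) = 6/1 = 6.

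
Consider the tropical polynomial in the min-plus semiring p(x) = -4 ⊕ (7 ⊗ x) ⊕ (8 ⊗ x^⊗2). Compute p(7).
p(7) = -4

A tropical monomial a ⊗ x^⊗i evaluates to a + i · x. Evaluating each term at x = 7:
  Term 0 contributes -4 + 0 · 7 = -4
  Term 1 contributes 7 + 1 · 7 = 14
  Term 2 contributes 8 + 2 · 7 = 22
p(7) = ⊕ of these = min[-4, 14, 22] = -4.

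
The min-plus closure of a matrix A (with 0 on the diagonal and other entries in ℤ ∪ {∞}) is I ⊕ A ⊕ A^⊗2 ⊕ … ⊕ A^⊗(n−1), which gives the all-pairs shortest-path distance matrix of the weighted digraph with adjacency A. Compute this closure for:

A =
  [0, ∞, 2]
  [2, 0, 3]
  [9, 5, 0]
Closure =
  [0, 7, 2]
  [2, 0, 3]
  [7, 5, 0]

This is the Floyd-Warshall all-pairs shortest-path computation. For each intermediate vertex k = 0, 1, …, 2, update dist[i][j] ← min(dist[i][j], dist[i][k] + dist[k][j]). The final matrix gives, for each (i, j), the minimum total weight of any directed path from i to j (possibly empty when i = j).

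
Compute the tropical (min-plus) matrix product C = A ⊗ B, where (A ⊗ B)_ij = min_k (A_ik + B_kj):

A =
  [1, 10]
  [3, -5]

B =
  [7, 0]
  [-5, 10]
A ⊗ B =
  [5, 1]
  [-10, 3]

Apply the min-plus product entry-by-entry:
  C[0][0] = min over k of (A[0][0] + B[0][0] = 1 + 7 = 8, A[0][1] + B[1][0] = 10 + -5 = 5) = 5 (attained at k = 1)
  C[0][1] = min over k of (A[0][0] + B[0][1] = 1 + 0 = 1, A[0][1] + B[1][1] = 10 + 10 = 20) = 1 (attained at k = 0)
  C[1][0] = min over k of (A[1][0] + B[0][0] = 3 + 7 = 10, A[1][1] + B[1][0] = -5 + -5 = -10) = -10 (attained at k = 1)
  C[1][1] = min over k of (A[1][0] + B[0][1] = 3 + 0 = 3, A[1][1] + B[1][1] = -5 + 10 = 5) = 3 (attained at k = 0)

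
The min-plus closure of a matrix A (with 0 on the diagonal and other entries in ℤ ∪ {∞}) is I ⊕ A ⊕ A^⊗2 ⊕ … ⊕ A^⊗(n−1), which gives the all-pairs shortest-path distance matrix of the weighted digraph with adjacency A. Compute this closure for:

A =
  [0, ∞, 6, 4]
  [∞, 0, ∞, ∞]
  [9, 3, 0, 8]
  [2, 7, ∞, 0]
Closure =
  [0, 9, 6, 4]
  [∞, 0, ∞, ∞]
  [9, 3, 0, 8]
  [2, 7, 8, 0]

This is the Floyd-Warshall all-pairs shortest-path computation. For each intermediate vertex k = 0, 1, …, 3, update dist[i][j] ← min(dist[i][j], dist[i][k] + dist[k][j]). The final matrix gives, for each (i, j), the minimum total weight of any directed path from i to j (possibly empty when i = j).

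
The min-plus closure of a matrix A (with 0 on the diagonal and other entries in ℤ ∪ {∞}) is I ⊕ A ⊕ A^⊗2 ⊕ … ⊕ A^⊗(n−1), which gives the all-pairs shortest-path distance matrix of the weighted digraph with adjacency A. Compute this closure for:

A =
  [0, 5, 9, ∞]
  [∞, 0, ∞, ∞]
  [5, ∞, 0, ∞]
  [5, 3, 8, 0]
Closure =
  [0, 5, 9, ∞]
  [∞, 0, ∞, ∞]
  [5, 10, 0, ∞]
  [5, 3, 8, 0]

This is the Floyd-Warshall all-pairs shortest-path computation. For each intermediate vertex k = 0, 1, …, 3, update dist[i][j] ← min(dist[i][j], dist[i][k] + dist[k][j]). The final matrix gives, for each (i, j), the minimum total weight of any directed path from i to j (possibly empty when i = j).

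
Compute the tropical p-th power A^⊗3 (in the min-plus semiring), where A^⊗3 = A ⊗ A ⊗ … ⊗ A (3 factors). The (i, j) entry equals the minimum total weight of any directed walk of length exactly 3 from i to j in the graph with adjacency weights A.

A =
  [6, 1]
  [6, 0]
A^⊗3 =
  [7, 1]
  [6, 0]

Each entry (A^⊗3)_ij equals the minimum over all length-3 walks i = v_0 → v_1 → … → v_3 = j of Σ_t A[v_t][v_{t+1}]. For example, for (i, j) = (0, 1) we minimise over 4 possible intermediate vertex sequences; the minimum is 1, attained along the walk 0 → 1 → 1 → 1.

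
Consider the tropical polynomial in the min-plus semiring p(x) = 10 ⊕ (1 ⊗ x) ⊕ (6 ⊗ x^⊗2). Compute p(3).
p(3) = 4

A tropical monomial a ⊗ x^⊗i evaluates to a + i · x. Evaluating each term at x = 3:
  Term 0 contributes 10 + 0 · 3 = 10
  Term 1 contributes 1 + 1 · 3 = 4
  Term 2 contributes 6 + 2 · 3 = 12
p(3) = ⊕ of these = min[10, 4, 12] = 4.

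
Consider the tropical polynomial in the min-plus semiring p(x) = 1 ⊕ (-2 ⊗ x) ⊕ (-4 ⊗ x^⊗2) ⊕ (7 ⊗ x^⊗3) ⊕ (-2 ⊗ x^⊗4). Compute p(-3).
p(-3) = -14

A tropical monomial a ⊗ x^⊗i evaluates to a + i · x. Evaluating each term at x = -3:
  Term 0 contributes 1 + 0 · -3 = 1
  Term 1 contributes -2 + 1 · -3 = -5
  Term 2 contributes -4 + 2 · -3 = -10
  Term 3 contributes 7 + 3 · -3 = -2
  Term 4 contributes -2 + 4 · -3 = -14
p(-3) = ⊕ of these = min[1, -5, -10, -2, -14] = -14.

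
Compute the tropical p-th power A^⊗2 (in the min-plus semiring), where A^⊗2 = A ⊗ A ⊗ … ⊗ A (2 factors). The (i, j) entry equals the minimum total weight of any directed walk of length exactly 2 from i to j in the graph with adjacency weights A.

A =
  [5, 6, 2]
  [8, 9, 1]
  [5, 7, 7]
A^⊗2 =
  [7, 9, 7]
  [6, 8, 8]
  [10, 11, 7]

Each entry (A^⊗2)_ij equals the minimum over all length-2 walks i = v_0 → v_1 → … → v_2 = j of Σ_t A[v_t][v_{t+1}]. For example, for (i, j) = (0, 2) we minimise over 3 possible intermediate vertex sequences; the minimum is 7, attained along the walk 0 → 0 → 2.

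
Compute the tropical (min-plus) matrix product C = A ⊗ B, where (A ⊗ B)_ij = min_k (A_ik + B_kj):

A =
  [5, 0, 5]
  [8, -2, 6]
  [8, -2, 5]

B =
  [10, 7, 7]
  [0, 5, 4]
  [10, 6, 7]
A ⊗ B =
  [0, 5, 4]
  [-2, 3, 2]
  [-2, 3, 2]

Apply the min-plus product entry-by-entry:
  C[0][0] = min over k of (A[0][0] + B[0][0] = 5 + 10 = 15, A[0][1] + B[1][0] = 0 + 0 = 0, A[0][2] + B[2][0] = 5 + 10 = 15) = 0 (attained at k = 1)
  C[0][1] = min over k of (A[0][0] + B[0][1] = 5 + 7 = 12, A[0][1] + B[1][1] = 0 + 5 = 5, A[0][2] + B[2][1] = 5 + 6 = 11) = 5 (attained at k = 1)
  C[0][2] = min over k of (A[0][0] + B[0][2] = 5 + 7 = 12, A[0][1] + B[1][2] = 0 + 4 = 4, A[0][2] + B[2][2] = 5 + 7 = 12) = 4 (attained at k = 1)
  C[1][0] = min over k of (A[1][0] + B[0][0] = 8 + 10 = 18, A[1][1] + B[1][0] = -2 + 0 = -2, A[1][2] + B[2][0] = 6 + 10 = 16) = -2 (attained at k = 1)
  C[1][1] = min over k of (A[1][0] + B[0][1] = 8 + 7 = 15, A[1][1] + B[1][1] = -2 + 5 = 3, A[1][2] + B[2][1] = 6 + 6 = 12) = 3 (attained at k = 1)
  C[1][2] = min over k of (A[1][0] + B[0][2] = 8 + 7 = 15, A[1][1] + B[1][2] = -2 + 4 = 2, A[1][2] + B[2][2] = 6 + 7 = 13) = 2 (attained at k = 1)
  C[2][0] = min over k of (A[2][0] + B[0][0] = 8 + 10 = 18, A[2][1] + B[1][0] = -2 + 0 = -2, A[2][2] + B[2][0] = 5 + 10 = 15) = -2 (attained at k = 1)
  C[2][1] = min over k of (A[2][0] + B[0][1] = 8 + 7 = 15, A[2][1] + B[1][1] = -2 + 5 = 3, A[2][2] + B[2][1] = 5 + 6 = 11) = 3 (attained at k = 1)
  C[2][2] = min over k of (A[2][0] + B[0][2] = 8 + 7 = 15, A[2][1] + B[1][2] = -2 + 4 = 2, A[2][2] + B[2][2] = 5 + 7 = 12) = 2 (attained at k = 1)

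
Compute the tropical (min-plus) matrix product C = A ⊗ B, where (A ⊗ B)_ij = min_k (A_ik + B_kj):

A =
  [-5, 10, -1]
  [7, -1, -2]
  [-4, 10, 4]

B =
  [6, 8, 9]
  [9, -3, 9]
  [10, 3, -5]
A ⊗ B =
  [1, 2, -6]
  [8, -4, -7]
  [2, 4, -1]

Apply the min-plus product entry-by-entry:
  C[0][0] = min over k of (A[0][0] + B[0][0] = -5 + 6 = 1, A[0][1] + B[1][0] = 10 + 9 = 19, A[0][2] + B[2][0] = -1 + 10 = 9) = 1 (attained at k = 0)
  C[0][1] = min over k of (A[0][0] + B[0][1] = -5 + 8 = 3, A[0][1] + B[1][1] = 10 + -3 = 7, A[0][2] + B[2][1] = -1 + 3 = 2) = 2 (attained at k = 2)
  C[0][2] = min over k of (A[0][0] + B[0][2] = -5 + 9 = 4, A[0][1] + B[1][2] = 10 + 9 = 19, A[0][2] + B[2][2] = -1 + -5 = -6) = -6 (attained at k = 2)
  C[1][0] = min over k of (A[1][0] + B[0][0] = 7 + 6 = 13, A[1][1] + B[1][0] = -1 + 9 = 8, A[1][2] + B[2][0] = -2 + 10 = 8) = 8 (attained at k = 1)
  C[1][1] = min over k of (A[1][0] + B[0][1] = 7 + 8 = 15, A[1][1] + B[1][1] = -1 + -3 = -4, A[1][2] + B[2][1] = -2 + 3 = 1) = -4 (attained at k = 1)
  C[1][2] = min over k of (A[1][0] + B[0][2] = 7 + 9 = 16, A[1][1] + B[1][2] = -1 + 9 = 8, A[1][2] + B[2][2] = -2 + -5 = -7) = -7 (attained at k = 2)
  C[2][0] = min over k of (A[2][0] + B[0][0] = -4 + 6 = 2, A[2][1] + B[1][0] = 10 + 9 = 19, A[2][2] + B[2][0] = 4 + 10 = 14) = 2 (attained at k = 0)
  C[2][1] = min over k of (A[2][0] + B[0][1] = -4 + 8 = 4, A[2][1] + B[1][1] = 10 + -3 = 7, A[2][2] + B[2][1] = 4 + 3 = 7) = 4 (attained at k = 0)
  C[2][2] = min over k of (A[2][0] + B[0][2] = -4 + 9 = 5, A[2][1] + B[1][2] = 10 + 9 = 19, A[2][2] + B[2][2] = 4 + -5 = -1) = -1 (attained at k = 2)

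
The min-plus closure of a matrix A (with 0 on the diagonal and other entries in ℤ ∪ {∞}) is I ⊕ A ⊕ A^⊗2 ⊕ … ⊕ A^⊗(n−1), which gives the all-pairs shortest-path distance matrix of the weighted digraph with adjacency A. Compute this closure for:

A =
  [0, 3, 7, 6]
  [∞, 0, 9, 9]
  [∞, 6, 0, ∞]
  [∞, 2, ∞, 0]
Closure =
  [0, 3, 7, 6]
  [∞, 0, 9, 9]
  [∞, 6, 0, 15]
  [∞, 2, 11, 0]

This is the Floyd-Warshall all-pairs shortest-path computation. For each intermediate vertex k = 0, 1, …, 3, update dist[i][j] ← min(dist[i][j], dist[i][k] + dist[k][j]). The final matrix gives, for each (i, j), the minimum total weight of any directed path from i to j (possibly empty when i = j).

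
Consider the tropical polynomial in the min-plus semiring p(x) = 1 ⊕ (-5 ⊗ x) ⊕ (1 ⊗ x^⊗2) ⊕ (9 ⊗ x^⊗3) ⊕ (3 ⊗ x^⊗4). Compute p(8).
p(8) = 1

A tropical monomial a ⊗ x^⊗i evaluates to a + i · x. Evaluating each term at x = 8:
  Term 0 contributes 1 + 0 · 8 = 1
  Term 1 contributes -5 + 1 · 8 = 3
  Term 2 contributes 1 + 2 · 8 = 17
  Term 3 contributes 9 + 3 · 8 = 33
  Term 4 contributes 3 + 4 · 8 = 35
p(8) = ⊕ of these = min[1, 3, 17, 33, 35] = 1.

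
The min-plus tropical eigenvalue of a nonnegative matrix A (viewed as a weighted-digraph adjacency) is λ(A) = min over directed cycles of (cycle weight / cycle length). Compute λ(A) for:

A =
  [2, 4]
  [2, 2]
λ(A) = 2

Enumerate directed cycles and compute their means (weight / length). Sample:
  cycle 0 → 0: weight = 2, length = 1, mean = 2/1 ≈ 2.000
  cycle 1 → 1: weight = 2, length = 1, mean = 2/1 ≈ 2.000
  cycle 0 → 1 → 0: weight = 6, length = 2, mean = 6/2 ≈ 3.000
  cycle 1 → 0 → 1: weight = 6, length = 2, mean = 6/2 ≈ 3.000
Minimum mean = 2.000, attained e.g. along the cycle 0 → 0 with weight 2 and length 1. So λ(A) = 2/1 = 2.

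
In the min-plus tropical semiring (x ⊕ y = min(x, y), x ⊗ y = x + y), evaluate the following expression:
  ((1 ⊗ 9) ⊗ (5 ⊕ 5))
((1 ⊗ 9) ⊗ (5 ⊕ 5)) = 15

Expand innermost to outermost. Recall ⊕ takes the minimum of its arguments and ⊗ takes their sum. Working out the expression ((1 ⊗ 9) ⊗ (5 ⊕ 5)) gives 15.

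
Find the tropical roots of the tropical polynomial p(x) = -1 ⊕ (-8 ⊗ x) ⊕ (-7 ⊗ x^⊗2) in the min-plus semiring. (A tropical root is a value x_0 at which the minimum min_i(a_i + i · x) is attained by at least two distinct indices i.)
Roots: {-1, 7}

Each tropical root is a break point of the lower envelope of the lines y = a_i + i · x (there are 3 lines, with slopes 0, 1, ..., 2). Only the lines that attain the minimum somewhere contribute to roots; other lines are dominated. Here the surviving (envelope) indices are i = 2, i = 1, i = 0.
Intersections between consecutive envelope lines give the roots: for adjacent envelope indices i < j the intersection is x = (a_i − a_j) / (j − i). Reading off the sorted break points: {-1, 7}.
Verification: at each break x_0, at least two indices attain the minimum of min_i(a_i + i · x_0).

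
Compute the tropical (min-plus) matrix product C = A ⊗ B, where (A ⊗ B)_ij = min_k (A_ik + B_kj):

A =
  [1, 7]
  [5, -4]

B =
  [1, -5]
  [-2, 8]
A ⊗ B =
  [2, -4]
  [-6, 0]

Apply the min-plus product entry-by-entry:
  C[0][0] = min over k of (A[0][0] + B[0][0] = 1 + 1 = 2, A[0][1] + B[1][0] = 7 + -2 = 5) = 2 (attained at k = 0)
  C[0][1] = min over k of (A[0][0] + B[0][1] = 1 + -5 = -4, A[0][1] + B[1][1] = 7 + 8 = 15) = -4 (attained at k = 0)
  C[1][0] = min over k of (A[1][0] + B[0][0] = 5 + 1 = 6, A[1][1] + B[1][0] = -4 + -2 = -6) = -6 (attained at k = 1)
  C[1][1] = min over k of (A[1][0] + B[0][1] = 5 + -5 = 0, A[1][1] + B[1][1] = -4 + 8 = 4) = 0 (attained at k = 0)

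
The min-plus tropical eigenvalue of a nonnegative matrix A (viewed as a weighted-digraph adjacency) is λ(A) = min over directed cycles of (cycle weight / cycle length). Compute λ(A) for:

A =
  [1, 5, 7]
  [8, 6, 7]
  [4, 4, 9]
λ(A) = 1

Enumerate directed cycles and compute their means (weight / length). Sample:
  cycle 0 → 0: weight = 1, length = 1, mean = 1/1 ≈ 1.000
  cycle 1 → 1: weight = 6, length = 1, mean = 6/1 ≈ 6.000
  cycle 2 → 2: weight = 9, length = 1, mean = 9/1 ≈ 9.000
  cycle 0 → 1 → 0: weight = 13, length = 2, mean = 13/2 ≈ 6.500
  cycle 0 → 2 → 0: weight = 11, length = 2, mean = 11/2 ≈ 5.500
  cycle 1 → 0 → 1: weight = 13, length = 2, mean = 13/2 ≈ 6.500
Minimum mean = 1.000, attained e.g. along the cycle 0 → 0 with weight 1 and length 1. So λ(A) = 1/1 = 1.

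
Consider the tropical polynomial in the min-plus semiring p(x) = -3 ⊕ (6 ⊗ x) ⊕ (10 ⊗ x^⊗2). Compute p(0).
p(0) = -3

A tropical monomial a ⊗ x^⊗i evaluates to a + i · x. Evaluating each term at x = 0:
  Term 0 contributes -3 + 0 · 0 = -3
  Term 1 contributes 6 + 1 · 0 = 6
  Term 2 contributes 10 + 2 · 0 = 10
p(0) = ⊕ of these = min[-3, 6, 10] = -3.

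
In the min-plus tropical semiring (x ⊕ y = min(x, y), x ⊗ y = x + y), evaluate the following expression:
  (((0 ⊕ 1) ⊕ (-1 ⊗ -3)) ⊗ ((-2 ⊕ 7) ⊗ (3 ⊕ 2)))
(((0 ⊕ 1) ⊕ (-1 ⊗ -3)) ⊗ ((-2 ⊕ 7) ⊗ (3 ⊕ 2))) = -4

Expand innermost to outermost. Recall ⊕ takes the minimum of its arguments and ⊗ takes their sum. Working out the expression (((0 ⊕ 1) ⊕ (-1 ⊗ -3)) ⊗ ((-2 ⊕ 7) ⊗ (3 ⊕ 2))) gives -4.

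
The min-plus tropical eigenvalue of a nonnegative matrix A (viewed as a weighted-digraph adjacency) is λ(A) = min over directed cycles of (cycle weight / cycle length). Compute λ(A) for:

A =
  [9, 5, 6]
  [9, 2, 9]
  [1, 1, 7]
λ(A) = 2

Enumerate directed cycles and compute their means (weight / length). Sample:
  cycle 0 → 0: weight = 9, length = 1, mean = 9/1 ≈ 9.000
  cycle 1 → 1: weight = 2, length = 1, mean = 2/1 ≈ 2.000
  cycle 2 → 2: weight = 7, length = 1, mean = 7/1 ≈ 7.000
  cycle 0 → 1 → 0: weight = 14, length = 2, mean = 14/2 ≈ 7.000
  cycle 0 → 2 → 0: weight = 7, length = 2, mean = 7/2 ≈ 3.500
  cycle 1 → 0 → 1: weight = 14, length = 2, mean = 14/2 ≈ 7.000
Minimum mean = 2.000, attained e.g. along the cycle 1 → 1 with weight 2 and length 1. So λ(A) = 2/1 = 2.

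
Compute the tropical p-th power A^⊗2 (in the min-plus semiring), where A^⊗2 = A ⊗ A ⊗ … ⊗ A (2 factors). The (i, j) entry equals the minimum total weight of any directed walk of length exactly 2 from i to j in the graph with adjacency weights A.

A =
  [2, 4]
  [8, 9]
A^⊗2 =
  [4, 6]
  [10, 12]

Each entry (A^⊗2)_ij equals the minimum over all length-2 walks i = v_0 → v_1 → … → v_2 = j of Σ_t A[v_t][v_{t+1}]. For example, for (i, j) = (0, 1) we minimise over 2 possible intermediate vertex sequences; the minimum is 6, attained along the walk 0 → 0 → 1.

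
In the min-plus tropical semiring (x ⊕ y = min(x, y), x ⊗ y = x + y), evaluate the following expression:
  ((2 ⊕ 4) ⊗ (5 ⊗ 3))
((2 ⊕ 4) ⊗ (5 ⊗ 3)) = 10

Expand innermost to outermost. Recall ⊕ takes the minimum of its arguments and ⊗ takes their sum. Working out the expression ((2 ⊕ 4) ⊗ (5 ⊗ 3)) gives 10.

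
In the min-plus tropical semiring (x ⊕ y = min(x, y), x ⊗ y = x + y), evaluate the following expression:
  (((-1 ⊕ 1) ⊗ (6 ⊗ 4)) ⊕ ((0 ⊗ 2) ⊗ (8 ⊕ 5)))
(((-1 ⊕ 1) ⊗ (6 ⊗ 4)) ⊕ ((0 ⊗ 2) ⊗ (8 ⊕ 5))) = 7

Expand innermost to outermost. Recall ⊕ takes the minimum of its arguments and ⊗ takes their sum. Working out the expression (((-1 ⊕ 1) ⊗ (6 ⊗ 4)) ⊕ ((0 ⊗ 2) ⊗ (8 ⊕ 5))) gives 7.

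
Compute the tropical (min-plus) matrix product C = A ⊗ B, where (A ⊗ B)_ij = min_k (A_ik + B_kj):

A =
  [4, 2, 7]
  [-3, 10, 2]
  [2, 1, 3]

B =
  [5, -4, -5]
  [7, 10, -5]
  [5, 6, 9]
A ⊗ B =
  [9, 0, -3]
  [2, -7, -8]
  [7, -2, -4]

Apply the min-plus product entry-by-entry:
  C[0][0] = min over k of (A[0][0] + B[0][0] = 4 + 5 = 9, A[0][1] + B[1][0] = 2 + 7 = 9, A[0][2] + B[2][0] = 7 + 5 = 12) = 9 (attained at k = 0)
  C[0][1] = min over k of (A[0][0] + B[0][1] = 4 + -4 = 0, A[0][1] + B[1][1] = 2 + 10 = 12, A[0][2] + B[2][1] = 7 + 6 = 13) = 0 (attained at k = 0)
  C[0][2] = min over k of (A[0][0] + B[0][2] = 4 + -5 = -1, A[0][1] + B[1][2] = 2 + -5 = -3, A[0][2] + B[2][2] = 7 + 9 = 16) = -3 (attained at k = 1)
  C[1][0] = min over k of (A[1][0] + B[0][0] = -3 + 5 = 2, A[1][1] + B[1][0] = 10 + 7 = 17, A[1][2] + B[2][0] = 2 + 5 = 7) = 2 (attained at k = 0)
  C[1][1] = min over k of (A[1][0] + B[0][1] = -3 + -4 = -7, A[1][1] + B[1][1] = 10 + 10 = 20, A[1][2] + B[2][1] = 2 + 6 = 8) = -7 (attained at k = 0)
  C[1][2] = min over k of (A[1][0] + B[0][2] = -3 + -5 = -8, A[1][1] + B[1][2] = 10 + -5 = 5, A[1][2] + B[2][2] = 2 + 9 = 11) = -8 (attained at k = 0)
  C[2][0] = min over k of (A[2][0] + B[0][0] = 2 + 5 = 7, A[2][1] + B[1][0] = 1 + 7 = 8, A[2][2] + B[2][0] = 3 + 5 = 8) = 7 (attained at k = 0)
  C[2][1] = min over k of (A[2][0] + B[0][1] = 2 + -4 = -2, A[2][1] + B[1][1] = 1 + 10 = 11, A[2][2] + B[2][1] = 3 + 6 = 9) = -2 (attained at k = 0)
  C[2][2] = min over k of (A[2][0] + B[0][2] = 2 + -5 = -3, A[2][1] + B[1][2] = 1 + -5 = -4, A[2][2] + B[2][2] = 3 + 9 = 12) = -4 (attained at k = 1)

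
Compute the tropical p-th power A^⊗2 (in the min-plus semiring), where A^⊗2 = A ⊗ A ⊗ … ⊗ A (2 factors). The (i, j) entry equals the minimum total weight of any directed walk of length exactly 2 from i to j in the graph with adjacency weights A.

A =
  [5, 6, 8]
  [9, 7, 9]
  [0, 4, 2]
A^⊗2 =
  [8, 11, 10]
  [9, 13, 11]
  [2, 6, 4]

Each entry (A^⊗2)_ij equals the minimum over all length-2 walks i = v_0 → v_1 → … → v_2 = j of Σ_t A[v_t][v_{t+1}]. For example, for (i, j) = (0, 2) we minimise over 3 possible intermediate vertex sequences; the minimum is 10, attained along the walk 0 → 2 → 2.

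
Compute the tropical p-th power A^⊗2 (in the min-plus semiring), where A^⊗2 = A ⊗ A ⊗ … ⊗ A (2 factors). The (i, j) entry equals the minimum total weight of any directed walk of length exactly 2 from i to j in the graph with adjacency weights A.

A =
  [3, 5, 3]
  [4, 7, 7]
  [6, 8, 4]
A^⊗2 =
  [6, 8, 6]
  [7, 9, 7]
  [9, 11, 8]

Each entry (A^⊗2)_ij equals the minimum over all length-2 walks i = v_0 → v_1 → … → v_2 = j of Σ_t A[v_t][v_{t+1}]. For example, for (i, j) = (0, 2) we minimise over 3 possible intermediate vertex sequences; the minimum is 6, attained along the walk 0 → 0 → 2.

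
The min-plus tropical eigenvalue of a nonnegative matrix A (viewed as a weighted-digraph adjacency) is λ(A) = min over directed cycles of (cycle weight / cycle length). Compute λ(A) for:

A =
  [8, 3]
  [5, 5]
λ(A) = 4

Enumerate directed cycles and compute their means (weight / length). Sample:
  cycle 0 → 0: weight = 8, length = 1, mean = 8/1 ≈ 8.000
  cycle 1 → 1: weight = 5, length = 1, mean = 5/1 ≈ 5.000
  cycle 0 → 1 → 0: weight = 8, length = 2, mean = 8/2 ≈ 4.000
  cycle 1 → 0 → 1: weight = 8, length = 2, mean = 8/2 ≈ 4.000
Minimum mean = 4.000, attained e.g. along the cycle 0 → 1 → 0 with weight 8 and length 2. So λ(A) = 8/2 = 4.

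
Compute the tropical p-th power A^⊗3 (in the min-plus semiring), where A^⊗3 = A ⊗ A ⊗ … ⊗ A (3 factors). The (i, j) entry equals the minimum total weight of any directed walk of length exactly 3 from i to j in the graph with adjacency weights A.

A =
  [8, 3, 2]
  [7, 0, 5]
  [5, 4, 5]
A^⊗3 =
  [10, 3, 8]
  [7, 0, 5]
  [11, 4, 9]

Each entry (A^⊗3)_ij equals the minimum over all length-3 walks i = v_0 → v_1 → … → v_3 = j of Σ_t A[v_t][v_{t+1}]. For example, for (i, j) = (0, 2) we minimise over 9 possible intermediate vertex sequences; the minimum is 8, attained along the walk 0 → 1 → 1 → 2.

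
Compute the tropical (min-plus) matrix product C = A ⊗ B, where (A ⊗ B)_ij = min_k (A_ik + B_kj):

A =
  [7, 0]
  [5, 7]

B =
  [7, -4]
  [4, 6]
A ⊗ B =
  [4, 3]
  [11, 1]

Apply the min-plus product entry-by-entry:
  C[0][0] = min over k of (A[0][0] + B[0][0] = 7 + 7 = 14, A[0][1] + B[1][0] = 0 + 4 = 4) = 4 (attained at k = 1)
  C[0][1] = min over k of (A[0][0] + B[0][1] = 7 + -4 = 3, A[0][1] + B[1][1] = 0 + 6 = 6) = 3 (attained at k = 0)
  C[1][0] = min over k of (A[1][0] + B[0][0] = 5 + 7 = 12, A[1][1] + B[1][0] = 7 + 4 = 11) = 11 (attained at k = 1)
  C[1][1] = min over k of (A[1][0] + B[0][1] = 5 + -4 = 1, A[1][1] + B[1][1] = 7 + 6 = 13) = 1 (attained at k = 0)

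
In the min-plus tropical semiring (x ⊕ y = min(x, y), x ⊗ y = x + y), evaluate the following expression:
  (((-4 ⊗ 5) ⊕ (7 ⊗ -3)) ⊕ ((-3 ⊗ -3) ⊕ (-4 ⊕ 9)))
(((-4 ⊗ 5) ⊕ (7 ⊗ -3)) ⊕ ((-3 ⊗ -3) ⊕ (-4 ⊕ 9))) = -6

Expand innermost to outermost. Recall ⊕ takes the minimum of its arguments and ⊗ takes their sum. Working out the expression (((-4 ⊗ 5) ⊕ (7 ⊗ -3)) ⊕ ((-3 ⊗ -3) ⊕ (-4 ⊕ 9))) gives -6.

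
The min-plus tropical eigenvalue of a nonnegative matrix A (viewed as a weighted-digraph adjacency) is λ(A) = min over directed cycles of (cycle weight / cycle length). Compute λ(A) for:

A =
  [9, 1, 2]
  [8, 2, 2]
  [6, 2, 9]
λ(A) = 2

Enumerate directed cycles and compute their means (weight / length). Sample:
  cycle 0 → 0: weight = 9, length = 1, mean = 9/1 ≈ 9.000
  cycle 1 → 1: weight = 2, length = 1, mean = 2/1 ≈ 2.000
  cycle 2 → 2: weight = 9, length = 1, mean = 9/1 ≈ 9.000
  cycle 0 → 1 → 0: weight = 9, length = 2, mean = 9/2 ≈ 4.500
  cycle 0 → 2 → 0: weight = 8, length = 2, mean = 8/2 ≈ 4.000
  cycle 1 → 0 → 1: weight = 9, length = 2, mean = 9/2 ≈ 4.500
Minimum mean = 2.000, attained e.g. along the cycle 1 → 1 with weight 2 and length 1. So λ(A) = 2/1 = 2.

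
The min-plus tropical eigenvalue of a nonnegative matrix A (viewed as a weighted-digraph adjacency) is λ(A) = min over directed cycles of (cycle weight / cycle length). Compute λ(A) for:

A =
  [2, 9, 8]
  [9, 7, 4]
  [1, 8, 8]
λ(A) = 2

Enumerate directed cycles and compute their means (weight / length). Sample:
  cycle 0 → 0: weight = 2, length = 1, mean = 2/1 ≈ 2.000
  cycle 1 → 1: weight = 7, length = 1, mean = 7/1 ≈ 7.000
  cycle 2 → 2: weight = 8, length = 1, mean = 8/1 ≈ 8.000
  cycle 0 → 1 → 0: weight = 18, length = 2, mean = 18/2 ≈ 9.000
  cycle 0 → 2 → 0: weight = 9, length = 2, mean = 9/2 ≈ 4.500
  cycle 1 → 0 → 1: weight = 18, length = 2, mean = 18/2 ≈ 9.000
Minimum mean = 2.000, attained e.g. along the cycle 0 → 0 with weight 2 and length 1. So λ(A) = 2/1 = 2.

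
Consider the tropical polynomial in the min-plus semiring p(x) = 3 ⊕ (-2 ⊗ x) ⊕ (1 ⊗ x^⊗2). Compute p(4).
p(4) = 2

A tropical monomial a ⊗ x^⊗i evaluates to a + i · x. Evaluating each term at x = 4:
  Term 0 contributes 3 + 0 · 4 = 3
  Term 1 contributes -2 + 1 · 4 = 2
  Term 2 contributes 1 + 2 · 4 = 9
p(4) = ⊕ of these = min[3, 2, 9] = 2.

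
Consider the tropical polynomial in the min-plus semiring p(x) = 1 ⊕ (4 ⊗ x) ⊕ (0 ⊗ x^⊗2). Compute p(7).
p(7) = 1

A tropical monomial a ⊗ x^⊗i evaluates to a + i · x. Evaluating each term at x = 7:
  Term 0 contributes 1 + 0 · 7 = 1
  Term 1 contributes 4 + 1 · 7 = 11
  Term 2 contributes 0 + 2 · 7 = 14
p(7) = ⊕ of these = min[1, 11, 14] = 1.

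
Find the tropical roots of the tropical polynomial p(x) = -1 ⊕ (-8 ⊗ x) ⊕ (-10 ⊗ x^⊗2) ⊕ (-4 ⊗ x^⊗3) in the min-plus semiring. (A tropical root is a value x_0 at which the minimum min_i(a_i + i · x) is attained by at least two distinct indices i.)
Roots: {-6, 2, 7}

Each tropical root is a break point of the lower envelope of the lines y = a_i + i · x (there are 4 lines, with slopes 0, 1, ..., 3). Only the lines that attain the minimum somewhere contribute to roots; other lines are dominated. Here the surviving (envelope) indices are i = 3, i = 2, i = 1, i = 0.
Intersections between consecutive envelope lines give the roots: for adjacent envelope indices i < j the intersection is x = (a_i − a_j) / (j − i). Reading off the sorted break points: {-6, 2, 7}.
Verification: at each break x_0, at least two indices attain the minimum of min_i(a_i + i · x_0).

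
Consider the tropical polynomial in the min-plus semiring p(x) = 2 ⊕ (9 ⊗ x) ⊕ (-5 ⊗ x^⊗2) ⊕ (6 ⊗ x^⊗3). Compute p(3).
p(3) = 1

A tropical monomial a ⊗ x^⊗i evaluates to a + i · x. Evaluating each term at x = 3:
  Term 0 contributes 2 + 0 · 3 = 2
  Term 1 contributes 9 + 1 · 3 = 12
  Term 2 contributes -5 + 2 · 3 = 1
  Term 3 contributes 6 + 3 · 3 = 15
p(3) = ⊕ of these = min[2, 12, 1, 15] = 1.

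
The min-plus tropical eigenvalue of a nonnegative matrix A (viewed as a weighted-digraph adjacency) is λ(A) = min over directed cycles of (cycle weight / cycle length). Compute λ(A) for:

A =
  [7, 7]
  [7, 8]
λ(A) = 7

Enumerate directed cycles and compute their means (weight / length). Sample:
  cycle 0 → 0: weight = 7, length = 1, mean = 7/1 ≈ 7.000
  cycle 1 → 1: weight = 8, length = 1, mean = 8/1 ≈ 8.000
  cycle 0 → 1 → 0: weight = 14, length = 2, mean = 14/2 ≈ 7.000
  cycle 1 → 0 → 1: weight = 14, length = 2, mean = 14/2 ≈ 7.000
Minimum mean = 7.000, attained e.g. along the cycle 0 → 0 with weight 7 and length 1. So λ(A) = 7/1 = 7.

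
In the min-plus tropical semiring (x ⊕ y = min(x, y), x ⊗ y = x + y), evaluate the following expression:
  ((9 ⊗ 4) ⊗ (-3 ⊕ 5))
((9 ⊗ 4) ⊗ (-3 ⊕ 5)) = 10

Expand innermost to outermost. Recall ⊕ takes the minimum of its arguments and ⊗ takes their sum. Working out the expression ((9 ⊗ 4) ⊗ (-3 ⊕ 5)) gives 10.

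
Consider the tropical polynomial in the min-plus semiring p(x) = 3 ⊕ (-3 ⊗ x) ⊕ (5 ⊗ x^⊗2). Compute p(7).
p(7) = 3

A tropical monomial a ⊗ x^⊗i evaluates to a + i · x. Evaluating each term at x = 7:
  Term 0 contributes 3 + 0 · 7 = 3
  Term 1 contributes -3 + 1 · 7 = 4
  Term 2 contributes 5 + 2 · 7 = 19
p(7) = ⊕ of these = min[3, 4, 19] = 3.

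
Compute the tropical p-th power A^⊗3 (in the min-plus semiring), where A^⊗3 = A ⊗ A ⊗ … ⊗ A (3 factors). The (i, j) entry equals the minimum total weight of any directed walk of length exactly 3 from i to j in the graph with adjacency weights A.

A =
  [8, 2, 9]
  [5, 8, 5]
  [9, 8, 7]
A^⊗3 =
  [15, 9, 14]
  [12, 15, 12]
  [16, 15, 16]

Each entry (A^⊗3)_ij equals the minimum over all length-3 walks i = v_0 → v_1 → … → v_3 = j of Σ_t A[v_t][v_{t+1}]. For example, for (i, j) = (0, 2) we minimise over 9 possible intermediate vertex sequences; the minimum is 14, attained along the walk 0 → 1 → 2 → 2.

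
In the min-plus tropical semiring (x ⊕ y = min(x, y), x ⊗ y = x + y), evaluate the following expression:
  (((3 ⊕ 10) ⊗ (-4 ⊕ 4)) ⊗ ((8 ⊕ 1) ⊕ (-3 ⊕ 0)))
(((3 ⊕ 10) ⊗ (-4 ⊕ 4)) ⊗ ((8 ⊕ 1) ⊕ (-3 ⊕ 0))) = -4

Expand innermost to outermost. Recall ⊕ takes the minimum of its arguments and ⊗ takes their sum. Working out the expression (((3 ⊕ 10) ⊗ (-4 ⊕ 4)) ⊗ ((8 ⊕ 1) ⊕ (-3 ⊕ 0))) gives -4.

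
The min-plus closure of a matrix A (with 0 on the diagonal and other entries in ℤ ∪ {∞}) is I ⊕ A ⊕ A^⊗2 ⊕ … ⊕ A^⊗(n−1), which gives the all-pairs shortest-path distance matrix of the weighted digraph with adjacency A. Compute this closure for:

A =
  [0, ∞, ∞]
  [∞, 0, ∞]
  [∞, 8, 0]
Closure =
  [0, ∞, ∞]
  [∞, 0, ∞]
  [∞, 8, 0]

This is the Floyd-Warshall all-pairs shortest-path computation. For each intermediate vertex k = 0, 1, …, 2, update dist[i][j] ← min(dist[i][j], dist[i][k] + dist[k][j]). The final matrix gives, for each (i, j), the minimum total weight of any directed path from i to j (possibly empty when i = j).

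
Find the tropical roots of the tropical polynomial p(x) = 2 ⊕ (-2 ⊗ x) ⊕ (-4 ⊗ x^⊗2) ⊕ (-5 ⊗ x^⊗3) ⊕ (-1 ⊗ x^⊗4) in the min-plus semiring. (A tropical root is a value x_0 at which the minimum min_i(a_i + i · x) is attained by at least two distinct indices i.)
Roots: {-4, 1, 2, 4}

Each tropical root is a break point of the lower envelope of the lines y = a_i + i · x (there are 5 lines, with slopes 0, 1, ..., 4). Only the lines that attain the minimum somewhere contribute to roots; other lines are dominated. Here the surviving (envelope) indices are i = 4, i = 3, i = 2, i = 1, i = 0.
Intersections between consecutive envelope lines give the roots: for adjacent envelope indices i < j the intersection is x = (a_i − a_j) / (j − i). Reading off the sorted break points: {-4, 1, 2, 4}.
Verification: at each break x_0, at least two indices attain the minimum of min_i(a_i + i · x_0).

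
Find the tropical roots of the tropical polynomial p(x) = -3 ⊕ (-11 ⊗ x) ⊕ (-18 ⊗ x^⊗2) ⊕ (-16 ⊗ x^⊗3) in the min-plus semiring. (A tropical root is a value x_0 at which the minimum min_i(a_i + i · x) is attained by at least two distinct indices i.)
Roots: {-2, 7, 8}

Each tropical root is a break point of the lower envelope of the lines y = a_i + i · x (there are 4 lines, with slopes 0, 1, ..., 3). Only the lines that attain the minimum somewhere contribute to roots; other lines are dominated. Here the surviving (envelope) indices are i = 3, i = 2, i = 1, i = 0.
Intersections between consecutive envelope lines give the roots: for adjacent envelope indices i < j the intersection is x = (a_i − a_j) / (j − i). Reading off the sorted break points: {-2, 7, 8}.
Verification: at each break x_0, at least two indices attain the minimum of min_i(a_i + i · x_0).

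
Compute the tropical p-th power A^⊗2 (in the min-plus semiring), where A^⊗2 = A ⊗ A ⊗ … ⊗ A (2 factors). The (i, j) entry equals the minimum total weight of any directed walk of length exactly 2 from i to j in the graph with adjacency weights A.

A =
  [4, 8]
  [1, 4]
A^⊗2 =
  [8, 12]
  [5, 8]

Each entry (A^⊗2)_ij equals the minimum over all length-2 walks i = v_0 → v_1 → … → v_2 = j of Σ_t A[v_t][v_{t+1}]. For example, for (i, j) = (0, 1) we minimise over 2 possible intermediate vertex sequences; the minimum is 12, attained along the walk 0 → 0 → 1.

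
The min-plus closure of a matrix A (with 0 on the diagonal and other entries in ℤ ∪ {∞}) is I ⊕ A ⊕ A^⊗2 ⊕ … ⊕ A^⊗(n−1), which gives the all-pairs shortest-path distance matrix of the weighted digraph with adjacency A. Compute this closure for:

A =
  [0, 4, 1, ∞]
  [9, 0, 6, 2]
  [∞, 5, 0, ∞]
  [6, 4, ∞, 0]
Closure =
  [0, 4, 1, 6]
  [8, 0, 6, 2]
  [13, 5, 0, 7]
  [6, 4, 7, 0]

This is the Floyd-Warshall all-pairs shortest-path computation. For each intermediate vertex k = 0, 1, …, 3, update dist[i][j] ← min(dist[i][j], dist[i][k] + dist[k][j]). The final matrix gives, for each (i, j), the minimum total weight of any directed path from i to j (possibly empty when i = j).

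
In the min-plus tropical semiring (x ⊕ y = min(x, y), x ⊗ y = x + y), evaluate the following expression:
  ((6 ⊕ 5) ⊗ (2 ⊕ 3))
((6 ⊕ 5) ⊗ (2 ⊕ 3)) = 7

Expand innermost to outermost. Recall ⊕ takes the minimum of its arguments and ⊗ takes their sum. Working out the expression ((6 ⊕ 5) ⊗ (2 ⊕ 3)) gives 7.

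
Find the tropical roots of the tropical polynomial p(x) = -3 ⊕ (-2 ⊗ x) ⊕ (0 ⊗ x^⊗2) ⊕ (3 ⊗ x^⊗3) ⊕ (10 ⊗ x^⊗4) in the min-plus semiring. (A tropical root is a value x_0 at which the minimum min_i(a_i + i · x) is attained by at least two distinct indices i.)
Roots: {-7, -3, -2, -1}

Each tropical root is a break point of the lower envelope of the lines y = a_i + i · x (there are 5 lines, with slopes 0, 1, ..., 4). Only the lines that attain the minimum somewhere contribute to roots; other lines are dominated. Here the surviving (envelope) indices are i = 4, i = 3, i = 2, i = 1, i = 0.
Intersections between consecutive envelope lines give the roots: for adjacent envelope indices i < j the intersection is x = (a_i − a_j) / (j − i). Reading off the sorted break points: {-7, -3, -2, -1}.
Verification: at each break x_0, at least two indices attain the minimum of min_i(a_i + i · x_0).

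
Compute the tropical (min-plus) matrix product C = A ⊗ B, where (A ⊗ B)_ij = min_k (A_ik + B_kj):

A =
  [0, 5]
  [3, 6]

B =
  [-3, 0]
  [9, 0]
A ⊗ B =
  [-3, 0]
  [0, 3]

Apply the min-plus product entry-by-entry:
  C[0][0] = min over k of (A[0][0] + B[0][0] = 0 + -3 = -3, A[0][1] + B[1][0] = 5 + 9 = 14) = -3 (attained at k = 0)
  C[0][1] = min over k of (A[0][0] + B[0][1] = 0 + 0 = 0, A[0][1] + B[1][1] = 5 + 0 = 5) = 0 (attained at k = 0)
  C[1][0] = min over k of (A[1][0] + B[0][0] = 3 + -3 = 0, A[1][1] + B[1][0] = 6 + 9 = 15) = 0 (attained at k = 0)
  C[1][1] = min over k of (A[1][0] + B[0][1] = 3 + 0 = 3, A[1][1] + B[1][1] = 6 + 0 = 6) = 3 (attained at k = 0)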